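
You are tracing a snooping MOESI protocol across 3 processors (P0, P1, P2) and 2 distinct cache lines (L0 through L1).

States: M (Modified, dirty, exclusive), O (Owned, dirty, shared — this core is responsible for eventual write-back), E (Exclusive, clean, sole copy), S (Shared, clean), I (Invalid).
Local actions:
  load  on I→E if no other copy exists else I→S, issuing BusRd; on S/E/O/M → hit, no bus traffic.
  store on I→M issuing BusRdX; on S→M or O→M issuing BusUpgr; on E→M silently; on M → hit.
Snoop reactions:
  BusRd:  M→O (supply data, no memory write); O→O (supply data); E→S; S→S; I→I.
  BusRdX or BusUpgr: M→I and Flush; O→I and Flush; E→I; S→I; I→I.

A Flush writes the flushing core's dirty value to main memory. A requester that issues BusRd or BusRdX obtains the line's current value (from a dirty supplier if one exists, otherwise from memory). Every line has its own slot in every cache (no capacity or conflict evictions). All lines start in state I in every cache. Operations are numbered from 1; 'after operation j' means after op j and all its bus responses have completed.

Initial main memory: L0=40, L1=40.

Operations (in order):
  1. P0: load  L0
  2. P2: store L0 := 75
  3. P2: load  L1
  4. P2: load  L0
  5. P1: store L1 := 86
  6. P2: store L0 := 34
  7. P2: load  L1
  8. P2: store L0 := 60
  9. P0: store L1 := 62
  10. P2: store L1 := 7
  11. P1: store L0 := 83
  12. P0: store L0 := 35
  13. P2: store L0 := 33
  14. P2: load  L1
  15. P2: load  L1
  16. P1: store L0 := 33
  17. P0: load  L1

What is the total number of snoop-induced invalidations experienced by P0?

invalidations = 3

[1] P0: load  L0 | P0:E(40), P1:I, P2:I | bus: BusRd
[2] P2: store L0 := 75 | P0:I, P1:I, P2:M(75) | bus: BusRdX
[3] P2: load  L1 | P0:I, P1:I, P2:E(40) | bus: BusRd
[4] P2: load  L0 | P0:I, P1:I, P2:M(75) | bus: none
[5] P1: store L1 := 86 | P0:I, P1:M(86), P2:I | bus: BusRdX
[6] P2: store L0 := 34 | P0:I, P1:I, P2:M(34) | bus: none
[7] P2: load  L1 | P0:I, P1:O(86), P2:S(86) | bus: BusRd
[8] P2: store L0 := 60 | P0:I, P1:I, P2:M(60) | bus: none
[9] P0: store L1 := 62 | P0:M(62), P1:I, P2:I | bus: BusRdX,Flush
[10] P2: store L1 := 7 | P0:I, P1:I, P2:M(7) | bus: BusRdX,Flush
[11] P1: store L0 := 83 | P0:I, P1:M(83), P2:I | bus: BusRdX,Flush
[12] P0: store L0 := 35 | P0:M(35), P1:I, P2:I | bus: BusRdX,Flush
[13] P2: store L0 := 33 | P0:I, P1:I, P2:M(33) | bus: BusRdX,Flush
[14] P2: load  L1 | P0:I, P1:I, P2:M(7) | bus: none
[15] P2: load  L1 | P0:I, P1:I, P2:M(7) | bus: none
[16] P1: store L0 := 33 | P0:I, P1:M(33), P2:I | bus: BusRdX,Flush
[17] P0: load  L1 | P0:S(7), P1:I, P2:O(7) | bus: BusRd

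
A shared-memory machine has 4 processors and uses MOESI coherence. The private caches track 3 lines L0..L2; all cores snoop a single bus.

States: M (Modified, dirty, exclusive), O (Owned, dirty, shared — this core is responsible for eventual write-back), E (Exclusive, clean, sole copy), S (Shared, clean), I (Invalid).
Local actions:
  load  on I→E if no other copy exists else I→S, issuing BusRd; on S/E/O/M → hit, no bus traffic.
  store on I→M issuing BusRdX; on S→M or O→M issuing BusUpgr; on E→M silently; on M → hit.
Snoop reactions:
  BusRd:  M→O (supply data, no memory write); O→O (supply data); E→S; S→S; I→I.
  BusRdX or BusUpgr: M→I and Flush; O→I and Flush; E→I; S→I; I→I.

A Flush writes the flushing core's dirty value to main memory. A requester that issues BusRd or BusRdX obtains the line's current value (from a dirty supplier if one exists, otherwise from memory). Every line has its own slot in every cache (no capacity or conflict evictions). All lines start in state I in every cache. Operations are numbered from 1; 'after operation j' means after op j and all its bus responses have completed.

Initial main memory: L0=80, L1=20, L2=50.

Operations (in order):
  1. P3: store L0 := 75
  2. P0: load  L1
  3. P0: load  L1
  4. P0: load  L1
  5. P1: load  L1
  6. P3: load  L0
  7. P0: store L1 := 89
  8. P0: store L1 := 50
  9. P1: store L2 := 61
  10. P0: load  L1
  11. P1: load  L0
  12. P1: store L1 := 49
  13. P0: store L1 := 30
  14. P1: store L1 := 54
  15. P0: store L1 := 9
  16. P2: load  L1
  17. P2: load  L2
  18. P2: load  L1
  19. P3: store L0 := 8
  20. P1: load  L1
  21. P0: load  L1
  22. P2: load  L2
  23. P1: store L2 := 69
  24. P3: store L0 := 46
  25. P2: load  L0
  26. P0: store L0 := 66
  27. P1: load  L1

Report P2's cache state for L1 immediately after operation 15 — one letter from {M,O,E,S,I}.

state = I

step 1: P3: store L0 := 75  ⟶  IIIM  (L0)  txn=BusRdX  M[L0]=80
step 2: P0: load  L1  ⟶  EIII  (L1)  txn=BusRd  M[L1]=20
step 3: P0: load  L1  ⟶  EIII  (L1)  txn=∅  M[L1]=20
step 4: P0: load  L1  ⟶  EIII  (L1)  txn=∅  M[L1]=20
step 5: P1: load  L1  ⟶  SSII  (L1)  txn=BusRd  M[L1]=20
step 6: P3: load  L0  ⟶  IIIM  (L0)  txn=∅  M[L0]=80
step 7: P0: store L1 := 89  ⟶  MIII  (L1)  txn=BusUpgr  M[L1]=20
step 8: P0: store L1 := 50  ⟶  MIII  (L1)  txn=∅  M[L1]=20
step 9: P1: store L2 := 61  ⟶  IMII  (L2)  txn=BusRdX  M[L2]=50
step 10: P0: load  L1  ⟶  MIII  (L1)  txn=∅  M[L1]=20
step 11: P1: load  L0  ⟶  ISIO  (L0)  txn=BusRd  M[L0]=80
step 12: P1: store L1 := 49  ⟶  IMII  (L1)  txn=BusRdX+Flush  M[L1]=50
step 13: P0: store L1 := 30  ⟶  MIII  (L1)  txn=BusRdX+Flush  M[L1]=49
step 14: P1: store L1 := 54  ⟶  IMII  (L1)  txn=BusRdX+Flush  M[L1]=30
step 15: P0: store L1 := 9  ⟶  MIII  (L1)  txn=BusRdX+Flush  M[L1]=54
step 16: P2: load  L1  ⟶  OISI  (L1)  txn=BusRd  M[L1]=54
step 17: P2: load  L2  ⟶  IOSI  (L2)  txn=BusRd  M[L2]=50
step 18: P2: load  L1  ⟶  OISI  (L1)  txn=∅  M[L1]=54
step 19: P3: store L0 := 8  ⟶  IIIM  (L0)  txn=BusUpgr  M[L0]=80
step 20: P1: load  L1  ⟶  OSSI  (L1)  txn=BusRd  M[L1]=54
step 21: P0: load  L1  ⟶  OSSI  (L1)  txn=∅  M[L1]=54
step 22: P2: load  L2  ⟶  IOSI  (L2)  txn=∅  M[L2]=50
step 23: P1: store L2 := 69  ⟶  IMII  (L2)  txn=BusUpgr  M[L2]=50
step 24: P3: store L0 := 46  ⟶  IIIM  (L0)  txn=∅  M[L0]=80
step 25: P2: load  L0  ⟶  IISO  (L0)  txn=BusRd  M[L0]=80
step 26: P0: store L0 := 66  ⟶  MIII  (L0)  txn=BusRdX+Flush  M[L0]=46
step 27: P1: load  L1  ⟶  OSSI  (L1)  txn=∅  M[L1]=54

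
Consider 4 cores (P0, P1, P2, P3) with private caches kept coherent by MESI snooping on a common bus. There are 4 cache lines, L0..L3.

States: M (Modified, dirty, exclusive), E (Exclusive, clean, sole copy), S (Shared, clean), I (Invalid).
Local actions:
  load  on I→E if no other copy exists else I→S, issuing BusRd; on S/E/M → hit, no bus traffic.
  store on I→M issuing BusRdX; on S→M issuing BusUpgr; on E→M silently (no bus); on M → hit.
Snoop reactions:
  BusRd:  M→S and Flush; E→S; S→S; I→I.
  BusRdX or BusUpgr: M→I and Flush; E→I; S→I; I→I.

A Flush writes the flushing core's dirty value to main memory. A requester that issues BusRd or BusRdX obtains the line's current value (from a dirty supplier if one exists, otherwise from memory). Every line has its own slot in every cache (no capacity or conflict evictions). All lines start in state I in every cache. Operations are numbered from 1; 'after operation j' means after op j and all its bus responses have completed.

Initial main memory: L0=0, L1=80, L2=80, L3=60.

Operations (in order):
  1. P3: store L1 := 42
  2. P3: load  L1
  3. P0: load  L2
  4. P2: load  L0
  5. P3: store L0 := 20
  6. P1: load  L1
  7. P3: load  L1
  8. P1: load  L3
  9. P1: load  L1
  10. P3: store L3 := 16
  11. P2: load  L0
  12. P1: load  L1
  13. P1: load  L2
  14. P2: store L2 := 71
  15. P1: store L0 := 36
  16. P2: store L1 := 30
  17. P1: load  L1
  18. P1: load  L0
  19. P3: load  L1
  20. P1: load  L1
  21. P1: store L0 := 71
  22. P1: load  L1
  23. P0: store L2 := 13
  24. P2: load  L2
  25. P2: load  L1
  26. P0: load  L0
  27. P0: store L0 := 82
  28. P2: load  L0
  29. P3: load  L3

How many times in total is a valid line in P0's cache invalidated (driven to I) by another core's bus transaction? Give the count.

1. P3: store L1 := 42  bus=[BusRdX]  L1: P0=I P1=I P2=I P3=M  mem[L1]=80
2. P3: load  L1  bus=[-]  L1: P0=I P1=I P2=I P3=M  mem[L1]=80
3. P0: load  L2  bus=[BusRd]  L2: P0=E P1=I P2=I P3=I  mem[L2]=80
4. P2: load  L0  bus=[BusRd]  L0: P0=I P1=I P2=E P3=I  mem[L0]=0
5. P3: store L0 := 20  bus=[BusRdX]  L0: P0=I P1=I P2=I P3=M  mem[L0]=0
6. P1: load  L1  bus=[BusRd,Flush]  L1: P0=I P1=S P2=I P3=S  mem[L1]=42
7. P3: load  L1  bus=[-]  L1: P0=I P1=S P2=I P3=S  mem[L1]=42
8. P1: load  L3  bus=[BusRd]  L3: P0=I P1=E P2=I P3=I  mem[L3]=60
9. P1: load  L1  bus=[-]  L1: P0=I P1=S P2=I P3=S  mem[L1]=42
10. P3: store L3 := 16  bus=[BusRdX]  L3: P0=I P1=I P2=I P3=M  mem[L3]=60
11. P2: load  L0  bus=[BusRd,Flush]  L0: P0=I P1=I P2=S P3=S  mem[L0]=20
12. P1: load  L1  bus=[-]  L1: P0=I P1=S P2=I P3=S  mem[L1]=42
13. P1: load  L2  bus=[BusRd]  L2: P0=S P1=S P2=I P3=I  mem[L2]=80
14. P2: store L2 := 71  bus=[BusRdX]  L2: P0=I P1=I P2=M P3=I  mem[L2]=80
15. P1: store L0 := 36  bus=[BusRdX]  L0: P0=I P1=M P2=I P3=I  mem[L0]=20
16. P2: store L1 := 30  bus=[BusRdX]  L1: P0=I P1=I P2=M P3=I  mem[L1]=42
17. P1: load  L1  bus=[BusRd,Flush]  L1: P0=I P1=S P2=S P3=I  mem[L1]=30
18. P1: load  L0  bus=[-]  L0: P0=I P1=M P2=I P3=I  mem[L0]=20
19. P3: load  L1  bus=[BusRd]  L1: P0=I P1=S P2=S P3=S  mem[L1]=30
20. P1: load  L1  bus=[-]  L1: P0=I P1=S P2=S P3=S  mem[L1]=30
21. P1: store L0 := 71  bus=[-]  L0: P0=I P1=M P2=I P3=I  mem[L0]=20
22. P1: load  L1  bus=[-]  L1: P0=I P1=S P2=S P3=S  mem[L1]=30
23. P0: store L2 := 13  bus=[BusRdX,Flush]  L2: P0=M P1=I P2=I P3=I  mem[L2]=71
24. P2: load  L2  bus=[BusRd,Flush]  L2: P0=S P1=I P2=S P3=I  mem[L2]=13
25. P2: load  L1  bus=[-]  L1: P0=I P1=S P2=S P3=S  mem[L1]=30
26. P0: load  L0  bus=[BusRd,Flush]  L0: P0=S P1=S P2=I P3=I  mem[L0]=71
27. P0: store L0 := 82  bus=[BusUpgr]  L0: P0=M P1=I P2=I P3=I  mem[L0]=71
28. P2: load  L0  bus=[BusRd,Flush]  L0: P0=S P1=I P2=S P3=I  mem[L0]=82
29. P3: load  L3  bus=[-]  L3: P0=I P1=I P2=I P3=M  mem[L3]=60

invalidations = 1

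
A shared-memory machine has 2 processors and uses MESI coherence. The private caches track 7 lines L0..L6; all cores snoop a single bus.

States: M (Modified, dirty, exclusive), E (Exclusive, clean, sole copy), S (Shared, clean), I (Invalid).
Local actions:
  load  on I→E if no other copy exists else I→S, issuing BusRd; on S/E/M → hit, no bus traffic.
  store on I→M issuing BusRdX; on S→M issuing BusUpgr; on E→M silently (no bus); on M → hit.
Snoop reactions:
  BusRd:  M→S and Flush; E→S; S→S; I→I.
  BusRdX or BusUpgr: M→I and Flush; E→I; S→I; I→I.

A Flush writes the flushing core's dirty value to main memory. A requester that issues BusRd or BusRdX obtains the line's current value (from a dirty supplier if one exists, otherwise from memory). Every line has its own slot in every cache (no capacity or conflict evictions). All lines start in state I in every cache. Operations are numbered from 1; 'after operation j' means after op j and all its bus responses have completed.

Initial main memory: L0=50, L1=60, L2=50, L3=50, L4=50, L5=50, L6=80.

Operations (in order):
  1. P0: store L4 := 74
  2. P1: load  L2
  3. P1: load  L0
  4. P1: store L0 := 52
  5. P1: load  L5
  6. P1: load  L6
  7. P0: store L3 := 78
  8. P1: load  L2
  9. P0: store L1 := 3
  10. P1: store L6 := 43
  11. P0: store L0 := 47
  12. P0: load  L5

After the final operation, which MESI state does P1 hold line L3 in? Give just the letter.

step 1: P0: store L4 := 74  ⟶  MI  (L4)  txn=BusRdX  M[L4]=50
step 2: P1: load  L2  ⟶  IE  (L2)  txn=BusRd  M[L2]=50
step 3: P1: load  L0  ⟶  IE  (L0)  txn=BusRd  M[L0]=50
step 4: P1: store L0 := 52  ⟶  IM  (L0)  txn=∅  M[L0]=50
step 5: P1: load  L5  ⟶  IE  (L5)  txn=BusRd  M[L5]=50
step 6: P1: load  L6  ⟶  IE  (L6)  txn=BusRd  M[L6]=80
step 7: P0: store L3 := 78  ⟶  MI  (L3)  txn=BusRdX  M[L3]=50
step 8: P1: load  L2  ⟶  IE  (L2)  txn=∅  M[L2]=50
step 9: P0: store L1 := 3  ⟶  MI  (L1)  txn=BusRdX  M[L1]=60
step 10: P1: store L6 := 43  ⟶  IM  (L6)  txn=∅  M[L6]=80
step 11: P0: store L0 := 47  ⟶  MI  (L0)  txn=BusRdX+Flush  M[L0]=52
step 12: P0: load  L5  ⟶  SS  (L5)  txn=BusRd  M[L5]=50

state = I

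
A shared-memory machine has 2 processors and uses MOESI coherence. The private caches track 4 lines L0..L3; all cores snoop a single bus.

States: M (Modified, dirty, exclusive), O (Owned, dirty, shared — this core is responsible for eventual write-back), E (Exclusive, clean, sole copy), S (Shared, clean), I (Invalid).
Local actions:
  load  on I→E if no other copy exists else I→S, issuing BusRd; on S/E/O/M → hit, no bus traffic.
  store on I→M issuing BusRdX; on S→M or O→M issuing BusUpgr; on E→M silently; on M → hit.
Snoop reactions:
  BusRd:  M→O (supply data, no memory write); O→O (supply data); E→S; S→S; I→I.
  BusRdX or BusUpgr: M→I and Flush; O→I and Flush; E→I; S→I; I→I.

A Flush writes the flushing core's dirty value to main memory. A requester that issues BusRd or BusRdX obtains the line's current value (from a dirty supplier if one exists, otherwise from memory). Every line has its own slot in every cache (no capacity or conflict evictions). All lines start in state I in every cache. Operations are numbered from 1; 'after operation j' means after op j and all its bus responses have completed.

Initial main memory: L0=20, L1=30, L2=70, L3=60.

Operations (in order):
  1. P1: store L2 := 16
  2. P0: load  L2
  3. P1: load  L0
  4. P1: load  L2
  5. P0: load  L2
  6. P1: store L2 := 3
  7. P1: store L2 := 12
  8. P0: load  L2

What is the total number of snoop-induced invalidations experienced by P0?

invalidations = 1

  op1 P1: store L2 := 16 → I/M on L2; bus BusRdX; mem=70
  op2 P0: load  L2 → S/O on L2; bus BusRd; mem=70
  op3 P1: load  L0 → I/E on L0; bus BusRd; mem=20
  op4 P1: load  L2 → S/O on L2; bus (none); mem=70
  op5 P0: load  L2 → S/O on L2; bus (none); mem=70
  op6 P1: store L2 := 3 → I/M on L2; bus BusUpgr; mem=70
  op7 P1: store L2 := 12 → I/M on L2; bus (none); mem=70
  op8 P0: load  L2 → S/O on L2; bus BusRd; mem=70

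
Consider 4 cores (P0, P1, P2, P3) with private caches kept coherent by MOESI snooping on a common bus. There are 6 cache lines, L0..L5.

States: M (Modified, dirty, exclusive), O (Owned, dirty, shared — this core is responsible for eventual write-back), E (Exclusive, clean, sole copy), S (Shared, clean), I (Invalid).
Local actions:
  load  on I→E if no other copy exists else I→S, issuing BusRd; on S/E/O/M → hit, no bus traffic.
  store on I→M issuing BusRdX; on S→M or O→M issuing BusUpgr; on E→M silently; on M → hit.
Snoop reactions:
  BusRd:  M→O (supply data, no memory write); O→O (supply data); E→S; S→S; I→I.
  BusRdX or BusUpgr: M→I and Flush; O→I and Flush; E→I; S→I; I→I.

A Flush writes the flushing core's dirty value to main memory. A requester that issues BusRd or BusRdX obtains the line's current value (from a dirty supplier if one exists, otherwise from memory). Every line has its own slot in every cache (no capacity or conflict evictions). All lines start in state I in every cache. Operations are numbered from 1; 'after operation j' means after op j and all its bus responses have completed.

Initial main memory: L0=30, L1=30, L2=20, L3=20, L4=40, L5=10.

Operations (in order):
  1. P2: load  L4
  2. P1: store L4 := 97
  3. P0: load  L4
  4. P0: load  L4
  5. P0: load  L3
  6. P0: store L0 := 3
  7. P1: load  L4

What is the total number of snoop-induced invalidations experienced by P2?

invalidations = 1

step 1: P2: load  L4  ⟶  IIEI  (L4)  txn=BusRd  M[L4]=40
step 2: P1: store L4 := 97  ⟶  IMII  (L4)  txn=BusRdX  M[L4]=40
step 3: P0: load  L4  ⟶  SOII  (L4)  txn=BusRd  M[L4]=40
step 4: P0: load  L4  ⟶  SOII  (L4)  txn=∅  M[L4]=40
step 5: P0: load  L3  ⟶  EIII  (L3)  txn=BusRd  M[L3]=20
step 6: P0: store L0 := 3  ⟶  MIII  (L0)  txn=BusRdX  M[L0]=30
step 7: P1: load  L4  ⟶  SOII  (L4)  txn=∅  M[L4]=40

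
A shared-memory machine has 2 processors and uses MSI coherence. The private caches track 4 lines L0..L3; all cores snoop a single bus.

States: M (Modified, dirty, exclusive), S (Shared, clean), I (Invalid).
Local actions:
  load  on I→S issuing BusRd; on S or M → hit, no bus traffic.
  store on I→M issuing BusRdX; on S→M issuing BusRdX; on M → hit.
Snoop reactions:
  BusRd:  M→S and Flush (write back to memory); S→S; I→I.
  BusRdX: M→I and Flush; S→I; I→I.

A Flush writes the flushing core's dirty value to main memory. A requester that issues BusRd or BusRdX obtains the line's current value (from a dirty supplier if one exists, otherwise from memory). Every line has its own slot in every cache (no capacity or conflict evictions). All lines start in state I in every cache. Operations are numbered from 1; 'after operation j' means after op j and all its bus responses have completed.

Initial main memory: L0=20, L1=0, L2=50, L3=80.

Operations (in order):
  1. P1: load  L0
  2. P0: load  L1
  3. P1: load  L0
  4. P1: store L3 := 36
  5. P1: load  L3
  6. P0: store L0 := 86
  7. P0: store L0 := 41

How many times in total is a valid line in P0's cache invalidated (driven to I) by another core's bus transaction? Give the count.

invalidations = 0

[1] P1: load  L0 | P0:I, P1:S(20) | bus: BusRd
[2] P0: load  L1 | P0:S(0), P1:I | bus: BusRd
[3] P1: load  L0 | P0:I, P1:S(20) | bus: none
[4] P1: store L3 := 36 | P0:I, P1:M(36) | bus: BusRdX
[5] P1: load  L3 | P0:I, P1:M(36) | bus: none
[6] P0: store L0 := 86 | P0:M(86), P1:I | bus: BusRdX
[7] P0: store L0 := 41 | P0:M(41), P1:I | bus: none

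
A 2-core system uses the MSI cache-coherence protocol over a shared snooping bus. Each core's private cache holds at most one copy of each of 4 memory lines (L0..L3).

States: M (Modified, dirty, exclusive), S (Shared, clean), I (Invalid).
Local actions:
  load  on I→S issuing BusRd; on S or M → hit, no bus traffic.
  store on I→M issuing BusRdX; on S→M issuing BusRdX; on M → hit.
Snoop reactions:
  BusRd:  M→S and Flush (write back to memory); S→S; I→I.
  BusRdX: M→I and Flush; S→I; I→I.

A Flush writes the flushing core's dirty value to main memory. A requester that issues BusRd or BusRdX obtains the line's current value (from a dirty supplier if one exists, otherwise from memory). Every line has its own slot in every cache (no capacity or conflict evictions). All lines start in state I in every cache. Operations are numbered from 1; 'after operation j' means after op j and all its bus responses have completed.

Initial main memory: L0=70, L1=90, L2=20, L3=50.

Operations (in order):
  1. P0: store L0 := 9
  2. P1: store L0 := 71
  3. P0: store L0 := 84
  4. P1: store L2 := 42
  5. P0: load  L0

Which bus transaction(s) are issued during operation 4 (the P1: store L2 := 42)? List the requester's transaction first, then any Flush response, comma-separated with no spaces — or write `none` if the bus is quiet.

bus = BusRdX

  op1 P0: store L0 := 9 → M/I on L0; bus BusRdX; mem=70
  op2 P1: store L0 := 71 → I/M on L0; bus BusRdX Flush; mem=9
  op3 P0: store L0 := 84 → M/I on L0; bus BusRdX Flush; mem=71
  op4 P1: store L2 := 42 → I/M on L2; bus BusRdX; mem=20
  op5 P0: load  L0 → M/I on L0; bus (none); mem=71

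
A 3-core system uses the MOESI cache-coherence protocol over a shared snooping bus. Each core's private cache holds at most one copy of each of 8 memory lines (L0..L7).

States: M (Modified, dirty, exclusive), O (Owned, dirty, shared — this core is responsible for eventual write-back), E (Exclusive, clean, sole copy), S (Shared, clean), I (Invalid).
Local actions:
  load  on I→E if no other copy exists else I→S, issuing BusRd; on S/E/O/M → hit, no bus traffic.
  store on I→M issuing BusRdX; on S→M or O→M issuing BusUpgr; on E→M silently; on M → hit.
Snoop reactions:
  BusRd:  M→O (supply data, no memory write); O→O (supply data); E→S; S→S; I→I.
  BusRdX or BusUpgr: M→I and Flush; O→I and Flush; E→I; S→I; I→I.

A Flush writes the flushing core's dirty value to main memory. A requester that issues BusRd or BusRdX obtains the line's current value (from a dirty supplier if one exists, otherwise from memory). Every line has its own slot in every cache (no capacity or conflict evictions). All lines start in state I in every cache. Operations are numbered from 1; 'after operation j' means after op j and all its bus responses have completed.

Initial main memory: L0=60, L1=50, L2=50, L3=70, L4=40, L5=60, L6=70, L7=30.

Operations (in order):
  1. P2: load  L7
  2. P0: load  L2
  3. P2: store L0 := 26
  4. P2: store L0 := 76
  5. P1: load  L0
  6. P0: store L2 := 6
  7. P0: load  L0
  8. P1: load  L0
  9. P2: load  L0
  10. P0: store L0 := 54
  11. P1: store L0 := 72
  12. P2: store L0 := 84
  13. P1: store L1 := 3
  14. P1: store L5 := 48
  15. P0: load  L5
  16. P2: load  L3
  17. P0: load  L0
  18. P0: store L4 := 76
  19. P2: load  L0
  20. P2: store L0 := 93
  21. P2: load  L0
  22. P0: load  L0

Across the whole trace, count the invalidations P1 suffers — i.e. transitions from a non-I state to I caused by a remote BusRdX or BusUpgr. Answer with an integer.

1. P2: load  L7  bus=[BusRd]  L7: P0=I P1=I P2=E  mem[L7]=30
2. P0: load  L2  bus=[BusRd]  L2: P0=E P1=I P2=I  mem[L2]=50
3. P2: store L0 := 26  bus=[BusRdX]  L0: P0=I P1=I P2=M  mem[L0]=60
4. P2: store L0 := 76  bus=[-]  L0: P0=I P1=I P2=M  mem[L0]=60
5. P1: load  L0  bus=[BusRd]  L0: P0=I P1=S P2=O  mem[L0]=60
6. P0: store L2 := 6  bus=[-]  L2: P0=M P1=I P2=I  mem[L2]=50
7. P0: load  L0  bus=[BusRd]  L0: P0=S P1=S P2=O  mem[L0]=60
8. P1: load  L0  bus=[-]  L0: P0=S P1=S P2=O  mem[L0]=60
9. P2: load  L0  bus=[-]  L0: P0=S P1=S P2=O  mem[L0]=60
10. P0: store L0 := 54  bus=[BusUpgr,Flush]  L0: P0=M P1=I P2=I  mem[L0]=76
11. P1: store L0 := 72  bus=[BusRdX,Flush]  L0: P0=I P1=M P2=I  mem[L0]=54
12. P2: store L0 := 84  bus=[BusRdX,Flush]  L0: P0=I P1=I P2=M  mem[L0]=72
13. P1: store L1 := 3  bus=[BusRdX]  L1: P0=I P1=M P2=I  mem[L1]=50
14. P1: store L5 := 48  bus=[BusRdX]  L5: P0=I P1=M P2=I  mem[L5]=60
15. P0: load  L5  bus=[BusRd]  L5: P0=S P1=O P2=I  mem[L5]=60
16. P2: load  L3  bus=[BusRd]  L3: P0=I P1=I P2=E  mem[L3]=70
17. P0: load  L0  bus=[BusRd]  L0: P0=S P1=I P2=O  mem[L0]=72
18. P0: store L4 := 76  bus=[BusRdX]  L4: P0=M P1=I P2=I  mem[L4]=40
19. P2: load  L0  bus=[-]  L0: P0=S P1=I P2=O  mem[L0]=72
20. P2: store L0 := 93  bus=[BusUpgr]  L0: P0=I P1=I P2=M  mem[L0]=72
21. P2: load  L0  bus=[-]  L0: P0=I P1=I P2=M  mem[L0]=72
22. P0: load  L0  bus=[BusRd]  L0: P0=S P1=I P2=O  mem[L0]=72

invalidations = 2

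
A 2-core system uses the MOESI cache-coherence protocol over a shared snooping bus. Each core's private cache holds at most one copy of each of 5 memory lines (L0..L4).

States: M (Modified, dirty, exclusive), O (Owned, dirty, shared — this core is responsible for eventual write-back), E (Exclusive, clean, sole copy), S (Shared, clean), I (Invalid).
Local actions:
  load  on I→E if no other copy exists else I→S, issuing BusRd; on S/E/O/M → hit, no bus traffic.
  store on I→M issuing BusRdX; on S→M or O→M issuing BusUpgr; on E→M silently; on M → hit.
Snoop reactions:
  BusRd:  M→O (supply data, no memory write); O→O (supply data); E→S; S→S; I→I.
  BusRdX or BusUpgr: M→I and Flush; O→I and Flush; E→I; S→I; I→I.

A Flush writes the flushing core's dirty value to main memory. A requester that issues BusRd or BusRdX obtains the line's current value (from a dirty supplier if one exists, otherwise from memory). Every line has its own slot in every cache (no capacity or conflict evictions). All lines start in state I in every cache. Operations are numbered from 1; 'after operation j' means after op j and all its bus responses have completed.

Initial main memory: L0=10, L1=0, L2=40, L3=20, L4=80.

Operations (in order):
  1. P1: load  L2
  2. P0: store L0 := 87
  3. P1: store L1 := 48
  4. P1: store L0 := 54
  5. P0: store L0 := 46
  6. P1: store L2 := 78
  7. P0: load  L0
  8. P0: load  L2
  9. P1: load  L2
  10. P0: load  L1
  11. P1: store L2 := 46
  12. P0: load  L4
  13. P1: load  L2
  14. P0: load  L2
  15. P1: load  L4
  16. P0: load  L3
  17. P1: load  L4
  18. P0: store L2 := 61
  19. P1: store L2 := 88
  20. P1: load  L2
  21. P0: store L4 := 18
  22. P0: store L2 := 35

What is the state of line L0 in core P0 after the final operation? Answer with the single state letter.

[1] P1: load  L2 | P0:I, P1:E(40) | bus: BusRd
[2] P0: store L0 := 87 | P0:M(87), P1:I | bus: BusRdX
[3] P1: store L1 := 48 | P0:I, P1:M(48) | bus: BusRdX
[4] P1: store L0 := 54 | P0:I, P1:M(54) | bus: BusRdX,Flush
[5] P0: store L0 := 46 | P0:M(46), P1:I | bus: BusRdX,Flush
[6] P1: store L2 := 78 | P0:I, P1:M(78) | bus: none
[7] P0: load  L0 | P0:M(46), P1:I | bus: none
[8] P0: load  L2 | P0:S(78), P1:O(78) | bus: BusRd
[9] P1: load  L2 | P0:S(78), P1:O(78) | bus: none
[10] P0: load  L1 | P0:S(48), P1:O(48) | bus: BusRd
[11] P1: store L2 := 46 | P0:I, P1:M(46) | bus: BusUpgr
[12] P0: load  L4 | P0:E(80), P1:I | bus: BusRd
[13] P1: load  L2 | P0:I, P1:M(46) | bus: none
[14] P0: load  L2 | P0:S(46), P1:O(46) | bus: BusRd
[15] P1: load  L4 | P0:S(80), P1:S(80) | bus: BusRd
[16] P0: load  L3 | P0:E(20), P1:I | bus: BusRd
[17] P1: load  L4 | P0:S(80), P1:S(80) | bus: none
[18] P0: store L2 := 61 | P0:M(61), P1:I | bus: BusUpgr,Flush
[19] P1: store L2 := 88 | P0:I, P1:M(88) | bus: BusRdX,Flush
[20] P1: load  L2 | P0:I, P1:M(88) | bus: none
[21] P0: store L4 := 18 | P0:M(18), P1:I | bus: BusUpgr
[22] P0: store L2 := 35 | P0:M(35), P1:I | bus: BusRdX,Flush

state = M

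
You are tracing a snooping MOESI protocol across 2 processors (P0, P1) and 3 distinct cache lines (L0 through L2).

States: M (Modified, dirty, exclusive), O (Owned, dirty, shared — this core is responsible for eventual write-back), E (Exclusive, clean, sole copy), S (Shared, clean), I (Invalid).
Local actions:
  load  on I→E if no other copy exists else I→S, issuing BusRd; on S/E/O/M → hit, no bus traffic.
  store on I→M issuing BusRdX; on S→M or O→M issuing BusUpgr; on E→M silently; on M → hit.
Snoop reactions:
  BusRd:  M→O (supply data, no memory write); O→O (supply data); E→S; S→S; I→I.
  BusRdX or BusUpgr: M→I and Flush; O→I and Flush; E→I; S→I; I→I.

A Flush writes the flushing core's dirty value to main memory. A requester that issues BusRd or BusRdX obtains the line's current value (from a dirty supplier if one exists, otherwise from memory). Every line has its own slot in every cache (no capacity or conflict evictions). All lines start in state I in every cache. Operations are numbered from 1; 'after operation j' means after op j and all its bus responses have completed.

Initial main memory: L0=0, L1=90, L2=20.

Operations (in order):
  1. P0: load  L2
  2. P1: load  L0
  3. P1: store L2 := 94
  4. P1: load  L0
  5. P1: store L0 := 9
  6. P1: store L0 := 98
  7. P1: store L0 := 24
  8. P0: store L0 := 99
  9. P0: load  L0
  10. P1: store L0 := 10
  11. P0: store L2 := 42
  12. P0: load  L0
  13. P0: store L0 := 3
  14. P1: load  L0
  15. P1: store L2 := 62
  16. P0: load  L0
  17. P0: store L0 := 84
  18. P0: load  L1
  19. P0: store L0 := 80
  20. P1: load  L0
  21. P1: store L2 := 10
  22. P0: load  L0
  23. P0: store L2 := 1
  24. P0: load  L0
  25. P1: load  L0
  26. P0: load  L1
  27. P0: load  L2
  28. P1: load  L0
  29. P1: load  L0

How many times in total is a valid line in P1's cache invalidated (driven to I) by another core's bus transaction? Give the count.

1. P0: load  L2  bus=[BusRd]  L2: P0=E P1=I  mem[L2]=20
2. P1: load  L0  bus=[BusRd]  L0: P0=I P1=E  mem[L0]=0
3. P1: store L2 := 94  bus=[BusRdX]  L2: P0=I P1=M  mem[L2]=20
4. P1: load  L0  bus=[-]  L0: P0=I P1=E  mem[L0]=0
5. P1: store L0 := 9  bus=[-]  L0: P0=I P1=M  mem[L0]=0
6. P1: store L0 := 98  bus=[-]  L0: P0=I P1=M  mem[L0]=0
7. P1: store L0 := 24  bus=[-]  L0: P0=I P1=M  mem[L0]=0
8. P0: store L0 := 99  bus=[BusRdX,Flush]  L0: P0=M P1=I  mem[L0]=24
9. P0: load  L0  bus=[-]  L0: P0=M P1=I  mem[L0]=24
10. P1: store L0 := 10  bus=[BusRdX,Flush]  L0: P0=I P1=M  mem[L0]=99
11. P0: store L2 := 42  bus=[BusRdX,Flush]  L2: P0=M P1=I  mem[L2]=94
12. P0: load  L0  bus=[BusRd]  L0: P0=S P1=O  mem[L0]=99
13. P0: store L0 := 3  bus=[BusUpgr,Flush]  L0: P0=M P1=I  mem[L0]=10
14. P1: load  L0  bus=[BusRd]  L0: P0=O P1=S  mem[L0]=10
15. P1: store L2 := 62  bus=[BusRdX,Flush]  L2: P0=I P1=M  mem[L2]=42
16. P0: load  L0  bus=[-]  L0: P0=O P1=S  mem[L0]=10
17. P0: store L0 := 84  bus=[BusUpgr]  L0: P0=M P1=I  mem[L0]=10
18. P0: load  L1  bus=[BusRd]  L1: P0=E P1=I  mem[L1]=90
19. P0: store L0 := 80  bus=[-]  L0: P0=M P1=I  mem[L0]=10
20. P1: load  L0  bus=[BusRd]  L0: P0=O P1=S  mem[L0]=10
21. P1: store L2 := 10  bus=[-]  L2: P0=I P1=M  mem[L2]=42
22. P0: load  L0  bus=[-]  L0: P0=O P1=S  mem[L0]=10
23. P0: store L2 := 1  bus=[BusRdX,Flush]  L2: P0=M P1=I  mem[L2]=10
24. P0: load  L0  bus=[-]  L0: P0=O P1=S  mem[L0]=10
25. P1: load  L0  bus=[-]  L0: P0=O P1=S  mem[L0]=10
26. P0: load  L1  bus=[-]  L1: P0=E P1=I  mem[L1]=90
27. P0: load  L2  bus=[-]  L2: P0=M P1=I  mem[L2]=10
28. P1: load  L0  bus=[-]  L0: P0=O P1=S  mem[L0]=10
29. P1: load  L0  bus=[-]  L0: P0=O P1=S  mem[L0]=10

invalidations = 5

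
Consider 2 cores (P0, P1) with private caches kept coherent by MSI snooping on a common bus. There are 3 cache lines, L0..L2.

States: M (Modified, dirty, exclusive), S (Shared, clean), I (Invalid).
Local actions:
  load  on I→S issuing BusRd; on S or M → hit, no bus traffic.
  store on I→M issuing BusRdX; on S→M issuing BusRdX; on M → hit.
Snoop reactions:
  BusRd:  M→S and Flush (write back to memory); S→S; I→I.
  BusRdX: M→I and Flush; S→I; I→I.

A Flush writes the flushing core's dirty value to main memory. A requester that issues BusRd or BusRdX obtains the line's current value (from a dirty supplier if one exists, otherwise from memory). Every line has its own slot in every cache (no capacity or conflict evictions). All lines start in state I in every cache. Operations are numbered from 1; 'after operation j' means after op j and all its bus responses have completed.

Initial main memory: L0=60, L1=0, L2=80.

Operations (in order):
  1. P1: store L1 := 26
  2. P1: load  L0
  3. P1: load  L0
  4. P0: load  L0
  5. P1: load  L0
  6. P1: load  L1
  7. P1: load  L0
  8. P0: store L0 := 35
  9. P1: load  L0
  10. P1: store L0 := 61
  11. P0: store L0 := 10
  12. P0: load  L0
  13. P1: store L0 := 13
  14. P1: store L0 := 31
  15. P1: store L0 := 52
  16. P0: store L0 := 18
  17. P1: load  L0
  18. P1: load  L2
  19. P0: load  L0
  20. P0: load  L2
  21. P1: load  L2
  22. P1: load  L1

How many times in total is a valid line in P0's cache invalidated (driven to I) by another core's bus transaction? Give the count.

  op1 P1: store L1 := 26 → I/M on L1; bus BusRdX; mem=0
  op2 P1: load  L0 → I/S on L0; bus BusRd; mem=60
  op3 P1: load  L0 → I/S on L0; bus (none); mem=60
  op4 P0: load  L0 → S/S on L0; bus BusRd; mem=60
  op5 P1: load  L0 → S/S on L0; bus (none); mem=60
  op6 P1: load  L1 → I/M on L1; bus (none); mem=0
  op7 P1: load  L0 → S/S on L0; bus (none); mem=60
  op8 P0: store L0 := 35 → M/I on L0; bus BusRdX; mem=60
  op9 P1: load  L0 → S/S on L0; bus BusRd Flush; mem=35
  op10 P1: store L0 := 61 → I/M on L0; bus BusRdX; mem=35
  op11 P0: store L0 := 10 → M/I on L0; bus BusRdX Flush; mem=61
  op12 P0: load  L0 → M/I on L0; bus (none); mem=61
  op13 P1: store L0 := 13 → I/M on L0; bus BusRdX Flush; mem=10
  op14 P1: store L0 := 31 → I/M on L0; bus (none); mem=10
  op15 P1: store L0 := 52 → I/M on L0; bus (none); mem=10
  op16 P0: store L0 := 18 → M/I on L0; bus BusRdX Flush; mem=52
  op17 P1: load  L0 → S/S on L0; bus BusRd Flush; mem=18
  op18 P1: load  L2 → I/S on L2; bus BusRd; mem=80
  op19 P0: load  L0 → S/S on L0; bus (none); mem=18
  op20 P0: load  L2 → S/S on L2; bus BusRd; mem=80
  op21 P1: load  L2 → S/S on L2; bus (none); mem=80
  op22 P1: load  L1 → I/M on L1; bus (none); mem=0

invalidations = 2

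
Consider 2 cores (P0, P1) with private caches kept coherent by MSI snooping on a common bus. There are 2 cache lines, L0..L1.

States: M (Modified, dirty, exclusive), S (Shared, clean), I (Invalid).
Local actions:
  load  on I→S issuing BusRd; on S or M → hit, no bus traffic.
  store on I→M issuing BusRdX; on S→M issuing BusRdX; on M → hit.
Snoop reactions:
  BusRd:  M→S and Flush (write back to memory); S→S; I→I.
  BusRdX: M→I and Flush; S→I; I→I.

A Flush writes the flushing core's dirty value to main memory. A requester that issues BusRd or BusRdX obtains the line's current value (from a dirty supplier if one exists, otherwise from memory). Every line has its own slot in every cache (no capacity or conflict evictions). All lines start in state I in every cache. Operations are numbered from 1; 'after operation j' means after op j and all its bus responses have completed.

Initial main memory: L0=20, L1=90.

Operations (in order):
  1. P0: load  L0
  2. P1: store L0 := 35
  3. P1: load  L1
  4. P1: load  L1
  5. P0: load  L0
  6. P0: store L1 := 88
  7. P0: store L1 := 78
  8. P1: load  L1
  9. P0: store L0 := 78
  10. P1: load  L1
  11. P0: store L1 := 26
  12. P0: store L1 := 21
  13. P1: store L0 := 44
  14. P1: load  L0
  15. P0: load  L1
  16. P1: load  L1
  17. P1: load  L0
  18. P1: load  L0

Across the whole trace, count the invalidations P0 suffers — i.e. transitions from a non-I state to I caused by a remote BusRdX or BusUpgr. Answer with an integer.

invalidations = 2

[1] P0: load  L0 | P0:S(20), P1:I | bus: BusRd
[2] P1: store L0 := 35 | P0:I, P1:M(35) | bus: BusRdX
[3] P1: load  L1 | P0:I, P1:S(90) | bus: BusRd
[4] P1: load  L1 | P0:I, P1:S(90) | bus: none
[5] P0: load  L0 | P0:S(35), P1:S(35) | bus: BusRd,Flush
[6] P0: store L1 := 88 | P0:M(88), P1:I | bus: BusRdX
[7] P0: store L1 := 78 | P0:M(78), P1:I | bus: none
[8] P1: load  L1 | P0:S(78), P1:S(78) | bus: BusRd,Flush
[9] P0: store L0 := 78 | P0:M(78), P1:I | bus: BusRdX
[10] P1: load  L1 | P0:S(78), P1:S(78) | bus: none
[11] P0: store L1 := 26 | P0:M(26), P1:I | bus: BusRdX
[12] P0: store L1 := 21 | P0:M(21), P1:I | bus: none
[13] P1: store L0 := 44 | P0:I, P1:M(44) | bus: BusRdX,Flush
[14] P1: load  L0 | P0:I, P1:M(44) | bus: none
[15] P0: load  L1 | P0:M(21), P1:I | bus: none
[16] P1: load  L1 | P0:S(21), P1:S(21) | bus: BusRd,Flush
[17] P1: load  L0 | P0:I, P1:M(44) | bus: none
[18] P1: load  L0 | P0:I, P1:M(44) | bus: none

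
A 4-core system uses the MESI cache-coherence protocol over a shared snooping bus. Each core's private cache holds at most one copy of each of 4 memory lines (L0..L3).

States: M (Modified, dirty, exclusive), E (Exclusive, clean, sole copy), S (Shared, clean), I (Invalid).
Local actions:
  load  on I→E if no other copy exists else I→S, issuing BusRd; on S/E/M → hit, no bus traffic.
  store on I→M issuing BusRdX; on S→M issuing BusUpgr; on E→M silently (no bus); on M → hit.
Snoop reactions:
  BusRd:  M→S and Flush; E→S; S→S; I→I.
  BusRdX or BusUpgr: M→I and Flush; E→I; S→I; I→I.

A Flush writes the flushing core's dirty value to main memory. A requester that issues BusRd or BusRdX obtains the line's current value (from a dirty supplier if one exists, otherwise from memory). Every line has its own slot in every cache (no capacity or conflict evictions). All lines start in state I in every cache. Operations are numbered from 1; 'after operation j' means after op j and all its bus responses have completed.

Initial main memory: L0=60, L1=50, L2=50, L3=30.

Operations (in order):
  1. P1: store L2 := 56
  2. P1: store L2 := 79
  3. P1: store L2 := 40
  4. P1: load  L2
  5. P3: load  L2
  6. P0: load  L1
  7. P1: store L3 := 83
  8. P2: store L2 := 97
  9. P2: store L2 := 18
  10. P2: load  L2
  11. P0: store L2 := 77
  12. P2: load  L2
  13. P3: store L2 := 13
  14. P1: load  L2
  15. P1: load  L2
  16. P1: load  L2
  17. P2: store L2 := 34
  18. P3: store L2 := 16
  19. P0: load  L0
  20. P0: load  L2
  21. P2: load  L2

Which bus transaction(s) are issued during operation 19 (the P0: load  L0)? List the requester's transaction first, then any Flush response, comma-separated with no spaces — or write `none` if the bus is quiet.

bus = BusRd

step 1: P1: store L2 := 56  ⟶  IMII  (L2)  txn=BusRdX  M[L2]=50
step 2: P1: store L2 := 79  ⟶  IMII  (L2)  txn=∅  M[L2]=50
step 3: P1: store L2 := 40  ⟶  IMII  (L2)  txn=∅  M[L2]=50
step 4: P1: load  L2  ⟶  IMII  (L2)  txn=∅  M[L2]=50
step 5: P3: load  L2  ⟶  ISIS  (L2)  txn=BusRd+Flush  M[L2]=40
step 6: P0: load  L1  ⟶  EIII  (L1)  txn=BusRd  M[L1]=50
step 7: P1: store L3 := 83  ⟶  IMII  (L3)  txn=BusRdX  M[L3]=30
step 8: P2: store L2 := 97  ⟶  IIMI  (L2)  txn=BusRdX  M[L2]=40
step 9: P2: store L2 := 18  ⟶  IIMI  (L2)  txn=∅  M[L2]=40
step 10: P2: load  L2  ⟶  IIMI  (L2)  txn=∅  M[L2]=40
step 11: P0: store L2 := 77  ⟶  MIII  (L2)  txn=BusRdX+Flush  M[L2]=18
step 12: P2: load  L2  ⟶  SISI  (L2)  txn=BusRd+Flush  M[L2]=77
step 13: P3: store L2 := 13  ⟶  IIIM  (L2)  txn=BusRdX  M[L2]=77
step 14: P1: load  L2  ⟶  ISIS  (L2)  txn=BusRd+Flush  M[L2]=13
step 15: P1: load  L2  ⟶  ISIS  (L2)  txn=∅  M[L2]=13
step 16: P1: load  L2  ⟶  ISIS  (L2)  txn=∅  M[L2]=13
step 17: P2: store L2 := 34  ⟶  IIMI  (L2)  txn=BusRdX  M[L2]=13
step 18: P3: store L2 := 16  ⟶  IIIM  (L2)  txn=BusRdX+Flush  M[L2]=34
step 19: P0: load  L0  ⟶  EIII  (L0)  txn=BusRd  M[L0]=60
step 20: P0: load  L2  ⟶  SIIS  (L2)  txn=BusRd+Flush  M[L2]=16
step 21: P2: load  L2  ⟶  SISS  (L2)  txn=BusRd  M[L2]=16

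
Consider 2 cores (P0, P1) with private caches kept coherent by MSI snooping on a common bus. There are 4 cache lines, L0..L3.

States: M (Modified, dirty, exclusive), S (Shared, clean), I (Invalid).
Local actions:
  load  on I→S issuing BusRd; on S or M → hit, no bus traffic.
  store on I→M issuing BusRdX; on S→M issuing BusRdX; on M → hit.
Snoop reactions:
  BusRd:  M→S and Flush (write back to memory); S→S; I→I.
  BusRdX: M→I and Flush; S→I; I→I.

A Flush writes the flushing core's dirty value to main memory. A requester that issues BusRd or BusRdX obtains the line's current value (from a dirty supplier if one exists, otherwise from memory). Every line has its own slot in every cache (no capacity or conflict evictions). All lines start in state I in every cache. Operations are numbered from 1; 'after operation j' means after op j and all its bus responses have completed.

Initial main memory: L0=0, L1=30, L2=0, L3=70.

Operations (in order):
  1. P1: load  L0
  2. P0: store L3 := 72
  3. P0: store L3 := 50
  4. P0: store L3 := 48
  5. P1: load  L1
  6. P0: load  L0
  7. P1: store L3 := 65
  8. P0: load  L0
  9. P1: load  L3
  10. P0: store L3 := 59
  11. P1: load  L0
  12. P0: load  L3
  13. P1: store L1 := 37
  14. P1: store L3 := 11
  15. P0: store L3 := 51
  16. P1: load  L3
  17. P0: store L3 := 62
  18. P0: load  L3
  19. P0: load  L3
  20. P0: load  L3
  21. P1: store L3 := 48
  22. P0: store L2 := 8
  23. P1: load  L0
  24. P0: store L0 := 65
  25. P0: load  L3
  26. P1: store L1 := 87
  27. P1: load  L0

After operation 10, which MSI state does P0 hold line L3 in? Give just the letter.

  op1 P1: load  L0 → I/S on L0; bus BusRd; mem=0
  op2 P0: store L3 := 72 → M/I on L3; bus BusRdX; mem=70
  op3 P0: store L3 := 50 → M/I on L3; bus (none); mem=70
  op4 P0: store L3 := 48 → M/I on L3; bus (none); mem=70
  op5 P1: load  L1 → I/S on L1; bus BusRd; mem=30
  op6 P0: load  L0 → S/S on L0; bus BusRd; mem=0
  op7 P1: store L3 := 65 → I/M on L3; bus BusRdX Flush; mem=48
  op8 P0: load  L0 → S/S on L0; bus (none); mem=0
  op9 P1: load  L3 → I/M on L3; bus (none); mem=48
  op10 P0: store L3 := 59 → M/I on L3; bus BusRdX Flush; mem=65
  op11 P1: load  L0 → S/S on L0; bus (none); mem=0
  op12 P0: load  L3 → M/I on L3; bus (none); mem=65
  op13 P1: store L1 := 37 → I/M on L1; bus BusRdX; mem=30
  op14 P1: store L3 := 11 → I/M on L3; bus BusRdX Flush; mem=59
  op15 P0: store L3 := 51 → M/I on L3; bus BusRdX Flush; mem=11
  op16 P1: load  L3 → S/S on L3; bus BusRd Flush; mem=51
  op17 P0: store L3 := 62 → M/I on L3; bus BusRdX; mem=51
  op18 P0: load  L3 → M/I on L3; bus (none); mem=51
  op19 P0: load  L3 → M/I on L3; bus (none); mem=51
  op20 P0: load  L3 → M/I on L3; bus (none); mem=51
  op21 P1: store L3 := 48 → I/M on L3; bus BusRdX Flush; mem=62
  op22 P0: store L2 := 8 → M/I on L2; bus BusRdX; mem=0
  op23 P1: load  L0 → S/S on L0; bus (none); mem=0
  op24 P0: store L0 := 65 → M/I on L0; bus BusRdX; mem=0
  op25 P0: load  L3 → S/S on L3; bus BusRd Flush; mem=48
  op26 P1: store L1 := 87 → I/M on L1; bus (none); mem=30
  op27 P1: load  L0 → S/S on L0; bus BusRd Flush; mem=65

state = M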